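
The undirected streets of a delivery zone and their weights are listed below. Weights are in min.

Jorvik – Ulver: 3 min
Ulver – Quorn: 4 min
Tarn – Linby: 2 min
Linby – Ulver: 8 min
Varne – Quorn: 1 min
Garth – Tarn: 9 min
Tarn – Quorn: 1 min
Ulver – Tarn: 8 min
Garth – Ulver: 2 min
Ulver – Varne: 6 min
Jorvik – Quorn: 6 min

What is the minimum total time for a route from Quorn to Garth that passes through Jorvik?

Shortest Quorn→Jorvik: Quorn → Jorvik = 6
Shortest Jorvik→Garth: Jorvik → Ulver → Garth = 5
Total via Jorvik: 6 + 5 = 11 min.

11 min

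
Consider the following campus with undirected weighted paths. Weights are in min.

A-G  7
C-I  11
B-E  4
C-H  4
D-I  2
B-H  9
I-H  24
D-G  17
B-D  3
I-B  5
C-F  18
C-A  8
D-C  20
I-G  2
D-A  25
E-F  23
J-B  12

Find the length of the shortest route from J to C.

Enumerating some paths:
J–B–I–C: 12+5+11 = 28
J–B–H–C: 12+9+4 = 25
Cheapest is J–B–H–C at 25 min.

25 min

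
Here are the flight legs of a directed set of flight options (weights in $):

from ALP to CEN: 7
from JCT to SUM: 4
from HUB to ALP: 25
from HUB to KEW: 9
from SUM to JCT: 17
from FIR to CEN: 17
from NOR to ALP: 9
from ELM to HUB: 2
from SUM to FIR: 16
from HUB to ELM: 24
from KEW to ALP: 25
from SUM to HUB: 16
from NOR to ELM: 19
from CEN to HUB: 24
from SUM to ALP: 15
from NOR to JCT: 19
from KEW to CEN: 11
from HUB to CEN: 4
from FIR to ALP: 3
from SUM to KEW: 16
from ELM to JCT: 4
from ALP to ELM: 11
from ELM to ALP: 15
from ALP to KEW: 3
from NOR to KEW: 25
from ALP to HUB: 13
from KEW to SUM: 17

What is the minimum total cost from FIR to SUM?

$22

Running Dijkstra from FIR:
FIR: 0
ALP: 3  (via FIR)
KEW: 6  (via ALP)
CEN: 10  (via ALP)
ELM: 14  (via ALP)
HUB: 16  (via ALP)
JCT: 18  (via ELM)
SUM: 22  (via JCT)
Shortest route: FIR → ALP → ELM → JCT → SUM = $22.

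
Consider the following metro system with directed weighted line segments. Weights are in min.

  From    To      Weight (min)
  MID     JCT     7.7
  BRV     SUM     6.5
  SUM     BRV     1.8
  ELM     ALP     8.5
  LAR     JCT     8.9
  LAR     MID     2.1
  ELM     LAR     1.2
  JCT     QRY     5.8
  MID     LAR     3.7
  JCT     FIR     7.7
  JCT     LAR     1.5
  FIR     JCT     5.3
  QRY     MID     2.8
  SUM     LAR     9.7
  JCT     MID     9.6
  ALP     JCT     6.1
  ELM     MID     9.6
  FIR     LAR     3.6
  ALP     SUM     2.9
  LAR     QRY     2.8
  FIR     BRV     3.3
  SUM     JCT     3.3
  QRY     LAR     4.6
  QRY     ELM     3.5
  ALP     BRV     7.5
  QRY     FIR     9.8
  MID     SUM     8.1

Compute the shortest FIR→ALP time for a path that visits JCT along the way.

21.6 min

Best FIR to JCT: FIR → JCT costing 5.3
Best JCT to ALP: JCT → LAR → QRY → ELM → ALP costing 16.3
Total via JCT: 5.3 + 16.3 = 21.6 min.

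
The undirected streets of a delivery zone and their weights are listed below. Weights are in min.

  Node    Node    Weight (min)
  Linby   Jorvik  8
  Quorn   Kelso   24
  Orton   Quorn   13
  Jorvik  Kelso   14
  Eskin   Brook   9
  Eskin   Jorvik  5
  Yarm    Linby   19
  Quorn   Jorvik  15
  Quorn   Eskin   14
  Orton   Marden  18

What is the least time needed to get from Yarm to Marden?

73 min

Shortest distances from Yarm:
Yarm: 0
Linby: 19  (via Yarm)
Jorvik: 27  (via Linby)
Eskin: 32  (via Jorvik)
Brook: 41  (via Eskin)
Kelso: 41  (via Jorvik)
Quorn: 42  (via Jorvik)
Orton: 55  (via Quorn)
Marden: 73  (via Orton)
Shortest route: Yarm–Linby–Jorvik–Quorn–Orton–Marden = 73 min.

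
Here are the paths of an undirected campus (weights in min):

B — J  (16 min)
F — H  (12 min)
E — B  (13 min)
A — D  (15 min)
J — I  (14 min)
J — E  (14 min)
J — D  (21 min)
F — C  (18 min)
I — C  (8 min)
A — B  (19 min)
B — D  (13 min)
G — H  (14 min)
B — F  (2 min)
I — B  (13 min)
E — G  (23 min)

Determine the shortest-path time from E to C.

33 min

Enumerating some paths:
E → B → I → C: 13+13+8 = 34
E → B → F → C: 13+2+18 = 33
Cheapest is E → B → F → C at 33 min.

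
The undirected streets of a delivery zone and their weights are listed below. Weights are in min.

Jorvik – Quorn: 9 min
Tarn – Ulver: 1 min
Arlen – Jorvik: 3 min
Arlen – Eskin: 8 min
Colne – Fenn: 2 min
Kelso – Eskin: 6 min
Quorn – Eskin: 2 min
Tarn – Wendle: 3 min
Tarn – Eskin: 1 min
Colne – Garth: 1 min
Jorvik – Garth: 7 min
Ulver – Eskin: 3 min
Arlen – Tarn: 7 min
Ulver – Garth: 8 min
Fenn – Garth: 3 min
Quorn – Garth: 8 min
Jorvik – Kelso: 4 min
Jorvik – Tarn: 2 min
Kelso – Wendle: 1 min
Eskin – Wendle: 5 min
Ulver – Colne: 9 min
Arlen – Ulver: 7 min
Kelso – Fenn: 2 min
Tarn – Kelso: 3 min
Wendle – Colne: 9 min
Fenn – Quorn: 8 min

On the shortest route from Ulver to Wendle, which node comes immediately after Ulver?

Tarn

Compare a few routes:
Ulver–Tarn–Kelso–Wendle: 1+3+1 = 5
Ulver–Tarn–Eskin–Wendle: 1+1+5 = 7
Ulver–Tarn–Wendle: 1+3 = 4
The minimum is 4 min via Ulver–Tarn–Wendle.
So from Ulver the first move is to Tarn.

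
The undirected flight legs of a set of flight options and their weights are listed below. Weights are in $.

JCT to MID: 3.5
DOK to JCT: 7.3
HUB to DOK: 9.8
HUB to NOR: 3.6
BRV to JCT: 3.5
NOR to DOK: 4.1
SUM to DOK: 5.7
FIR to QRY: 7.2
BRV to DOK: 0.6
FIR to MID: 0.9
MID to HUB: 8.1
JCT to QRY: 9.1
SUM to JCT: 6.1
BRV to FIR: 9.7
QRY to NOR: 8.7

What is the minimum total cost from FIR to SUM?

Shortest distances from FIR:
FIR: 0
MID: 0.9  (via FIR)
JCT: 4.4  (via MID)
QRY: 7.2  (via FIR)
BRV: 7.9  (via JCT)
DOK: 8.5  (via BRV)
HUB: 9  (via MID)
SUM: 10.5  (via JCT)
Shortest route: FIR → MID → JCT → SUM = $10.5.

$10.5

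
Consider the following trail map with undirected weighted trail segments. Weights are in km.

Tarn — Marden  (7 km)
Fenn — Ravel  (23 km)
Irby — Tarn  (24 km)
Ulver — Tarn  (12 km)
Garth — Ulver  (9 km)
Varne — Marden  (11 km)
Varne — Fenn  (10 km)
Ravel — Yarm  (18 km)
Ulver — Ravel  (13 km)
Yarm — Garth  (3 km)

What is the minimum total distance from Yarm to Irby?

Running Dijkstra from Yarm:
Yarm: 0
Garth: 3  (via Yarm)
Ulver: 12  (via Garth)
Ravel: 18  (via Yarm)
Tarn: 24  (via Ulver)
Marden: 31  (via Tarn)
Fenn: 41  (via Ravel)
Varne: 42  (via Marden)
Irby: 48  (via Tarn)
Shortest route: Yarm–Garth–Ulver–Tarn–Irby = 48 km.

48 km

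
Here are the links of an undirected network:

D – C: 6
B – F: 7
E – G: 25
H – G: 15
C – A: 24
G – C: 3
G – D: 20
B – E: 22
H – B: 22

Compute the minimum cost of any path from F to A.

Enumerating some paths:
F - B - E - G - C - A: 7+22+25+3+24 = 81
F - B - E - G - D - C - A: 7+22+25+20+6+24 = 104
F - B - H - G - C - A: 7+22+15+3+24 = 71
F - B - H - G - D - C - A: 7+22+15+20+6+24 = 94
The minimum is 71 via F - B - H - G - C - A.

71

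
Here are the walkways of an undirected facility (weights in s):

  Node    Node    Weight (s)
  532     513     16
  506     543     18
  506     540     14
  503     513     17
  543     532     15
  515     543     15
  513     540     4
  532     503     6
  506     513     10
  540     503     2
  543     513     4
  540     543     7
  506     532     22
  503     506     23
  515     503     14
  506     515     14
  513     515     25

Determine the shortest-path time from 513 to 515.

19 s

Settle nodes by increasing distance from 513:
513: 0
543: 4  (via 513)
540: 4  (via 513)
503: 6  (via 540)
506: 10  (via 513)
532: 12  (via 503)
515: 19  (via 543)
Shortest route: 513–543–515 = 19 s.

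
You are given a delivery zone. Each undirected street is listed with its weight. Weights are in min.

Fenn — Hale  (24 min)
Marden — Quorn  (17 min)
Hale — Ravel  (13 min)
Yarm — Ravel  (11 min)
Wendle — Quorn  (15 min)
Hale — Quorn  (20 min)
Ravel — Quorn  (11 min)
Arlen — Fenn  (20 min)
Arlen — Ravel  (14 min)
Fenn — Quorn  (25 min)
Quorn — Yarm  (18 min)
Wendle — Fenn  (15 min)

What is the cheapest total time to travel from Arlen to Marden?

Shortest distances from Arlen:
Arlen: 0
Ravel: 14  (via Arlen)
Fenn: 20  (via Arlen)
Quorn: 25  (via Ravel)
Yarm: 25  (via Ravel)
Hale: 27  (via Ravel)
Wendle: 35  (via Fenn)
Marden: 42  (via Quorn)
Shortest route: Arlen–Ravel–Quorn–Marden = 42 min.

42 min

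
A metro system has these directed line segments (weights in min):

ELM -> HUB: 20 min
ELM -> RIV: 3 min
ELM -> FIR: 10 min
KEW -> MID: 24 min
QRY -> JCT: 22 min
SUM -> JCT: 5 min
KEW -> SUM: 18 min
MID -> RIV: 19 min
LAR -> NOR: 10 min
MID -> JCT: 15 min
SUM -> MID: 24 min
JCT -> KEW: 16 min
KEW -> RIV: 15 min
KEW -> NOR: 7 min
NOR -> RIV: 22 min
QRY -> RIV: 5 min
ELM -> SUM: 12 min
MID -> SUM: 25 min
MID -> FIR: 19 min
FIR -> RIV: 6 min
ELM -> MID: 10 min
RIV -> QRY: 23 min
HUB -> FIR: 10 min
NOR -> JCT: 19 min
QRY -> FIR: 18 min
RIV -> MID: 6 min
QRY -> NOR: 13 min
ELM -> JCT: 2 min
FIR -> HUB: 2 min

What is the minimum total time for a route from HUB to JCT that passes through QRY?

Best HUB to QRY: HUB–FIR–RIV–QRY costing 39
Shortest QRY→JCT: QRY–JCT = 22
Total via QRY: 39 + 22 = 61 min.

61 min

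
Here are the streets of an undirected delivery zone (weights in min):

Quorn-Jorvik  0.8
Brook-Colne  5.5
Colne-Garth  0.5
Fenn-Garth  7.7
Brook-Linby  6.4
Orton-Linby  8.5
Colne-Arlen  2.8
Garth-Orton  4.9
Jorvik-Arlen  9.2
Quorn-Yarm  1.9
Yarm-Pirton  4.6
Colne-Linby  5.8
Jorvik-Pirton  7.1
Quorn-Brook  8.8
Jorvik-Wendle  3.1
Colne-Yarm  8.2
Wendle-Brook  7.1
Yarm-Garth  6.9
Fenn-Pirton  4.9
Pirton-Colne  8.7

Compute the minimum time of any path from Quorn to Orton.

Running Dijkstra from Quorn:
Quorn: 0
Jorvik: 0.8  (via Quorn)
Yarm: 1.9  (via Quorn)
Wendle: 3.9  (via Jorvik)
Pirton: 6.5  (via Yarm)
Garth: 8.8  (via Yarm)
Brook: 8.8  (via Quorn)
Colne: 9.3  (via Garth)
Arlen: 10  (via Jorvik)
Fenn: 11.4  (via Pirton)
Orton: 13.7  (via Garth)
Shortest route: Quorn–Yarm–Garth–Orton = 13.7 min.

13.7 min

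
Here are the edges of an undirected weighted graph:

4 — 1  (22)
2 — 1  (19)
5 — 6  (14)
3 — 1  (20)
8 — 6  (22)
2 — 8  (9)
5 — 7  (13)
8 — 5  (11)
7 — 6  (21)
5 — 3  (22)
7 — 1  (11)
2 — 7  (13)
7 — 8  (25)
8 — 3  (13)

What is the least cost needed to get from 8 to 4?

Candidate routes:
8 - 2 - 7 - 1 - 4: 9+13+11+22 = 55
8 - 3 - 1 - 4: 13+20+22 = 55
8 - 2 - 1 - 4: 9+19+22 = 50
Cheapest is 8 - 2 - 1 - 4 at 50.

50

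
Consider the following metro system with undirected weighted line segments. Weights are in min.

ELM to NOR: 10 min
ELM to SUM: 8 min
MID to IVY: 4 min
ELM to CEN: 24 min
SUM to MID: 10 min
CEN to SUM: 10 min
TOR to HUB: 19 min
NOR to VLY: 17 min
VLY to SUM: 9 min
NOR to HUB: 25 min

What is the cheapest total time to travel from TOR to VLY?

61 min

Enumerating some paths:
TOR - HUB - NOR - VLY: 19+25+17 = 61
TOR - HUB - NOR - ELM - SUM - VLY: 19+25+10+8+9 = 71
Cheapest is TOR - HUB - NOR - VLY at 61 min.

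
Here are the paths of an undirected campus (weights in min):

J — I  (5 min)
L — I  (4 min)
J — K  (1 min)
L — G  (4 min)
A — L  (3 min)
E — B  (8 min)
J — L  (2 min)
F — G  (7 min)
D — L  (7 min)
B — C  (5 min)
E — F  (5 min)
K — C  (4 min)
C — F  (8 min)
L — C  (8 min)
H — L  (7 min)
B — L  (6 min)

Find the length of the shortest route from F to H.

Shortest distances from F:
F: 0
E: 5  (via F)
G: 7  (via F)
C: 8  (via F)
L: 11  (via G)
K: 12  (via C)
B: 13  (via E)
J: 13  (via L)
A: 14  (via L)
I: 15  (via L)
D: 18  (via L)
H: 18  (via L)
Shortest route: F–G–L–H = 18 min.

18 min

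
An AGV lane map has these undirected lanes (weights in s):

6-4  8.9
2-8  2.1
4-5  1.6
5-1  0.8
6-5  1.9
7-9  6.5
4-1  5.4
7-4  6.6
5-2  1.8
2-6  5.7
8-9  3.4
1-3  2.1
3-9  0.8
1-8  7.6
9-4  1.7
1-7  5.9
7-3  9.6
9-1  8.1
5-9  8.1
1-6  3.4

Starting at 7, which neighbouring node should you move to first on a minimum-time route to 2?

Candidate routes:
7 → 4 → 5 → 2: 6.6+1.6+1.8 = 10
7 → 1 → 5 → 2: 5.9+0.8+1.8 = 8.5
Cheapest is 7 → 1 → 5 → 2 at 8.5 s.
So from 7 the first move is to 1.

1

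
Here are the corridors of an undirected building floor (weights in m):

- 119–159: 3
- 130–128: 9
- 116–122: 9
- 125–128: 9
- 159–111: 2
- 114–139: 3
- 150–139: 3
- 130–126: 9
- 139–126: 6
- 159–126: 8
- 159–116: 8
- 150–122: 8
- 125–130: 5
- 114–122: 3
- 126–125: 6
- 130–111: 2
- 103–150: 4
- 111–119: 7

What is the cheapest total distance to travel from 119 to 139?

17 m

Compare a few routes:
119 - 111 - 159 - 126 - 139: 7+2+8+6 = 23
119 - 159 - 111 - 130 - 126 - 139: 3+2+2+9+6 = 22
119 - 159 - 126 - 139: 3+8+6 = 17
The minimum is 17 m via 119 - 159 - 126 - 139.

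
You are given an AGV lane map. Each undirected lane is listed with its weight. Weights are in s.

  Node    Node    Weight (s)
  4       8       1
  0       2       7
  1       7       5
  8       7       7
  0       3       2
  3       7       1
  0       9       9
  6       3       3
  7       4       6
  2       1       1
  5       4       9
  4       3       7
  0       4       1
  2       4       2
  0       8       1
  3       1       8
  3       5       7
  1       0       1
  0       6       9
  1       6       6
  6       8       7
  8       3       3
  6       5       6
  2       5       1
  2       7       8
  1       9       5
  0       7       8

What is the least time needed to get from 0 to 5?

3 s

Candidate routes:
0–1–2–5: 1+1+1 = 3
0–4–2–5: 1+2+1 = 4
The minimum is 3 s via 0–1–2–5.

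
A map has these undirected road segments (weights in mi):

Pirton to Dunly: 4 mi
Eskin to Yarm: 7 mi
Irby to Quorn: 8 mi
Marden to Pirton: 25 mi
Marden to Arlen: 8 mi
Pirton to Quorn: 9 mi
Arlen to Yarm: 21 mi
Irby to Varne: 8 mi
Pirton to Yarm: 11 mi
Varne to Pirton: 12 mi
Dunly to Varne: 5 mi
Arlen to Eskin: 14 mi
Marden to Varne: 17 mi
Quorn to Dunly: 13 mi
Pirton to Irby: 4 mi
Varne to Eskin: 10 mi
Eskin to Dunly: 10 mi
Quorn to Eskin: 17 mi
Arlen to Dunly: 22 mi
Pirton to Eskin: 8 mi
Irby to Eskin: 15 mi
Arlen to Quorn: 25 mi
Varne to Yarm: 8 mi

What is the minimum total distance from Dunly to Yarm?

Shortest distances from Dunly:
Dunly: 0
Pirton: 4  (via Dunly)
Varne: 5  (via Dunly)
Irby: 8  (via Pirton)
Eskin: 10  (via Dunly)
Quorn: 13  (via Dunly)
Yarm: 13  (via Varne)
Shortest route: Dunly–Varne–Yarm = 13 mi.

13 mi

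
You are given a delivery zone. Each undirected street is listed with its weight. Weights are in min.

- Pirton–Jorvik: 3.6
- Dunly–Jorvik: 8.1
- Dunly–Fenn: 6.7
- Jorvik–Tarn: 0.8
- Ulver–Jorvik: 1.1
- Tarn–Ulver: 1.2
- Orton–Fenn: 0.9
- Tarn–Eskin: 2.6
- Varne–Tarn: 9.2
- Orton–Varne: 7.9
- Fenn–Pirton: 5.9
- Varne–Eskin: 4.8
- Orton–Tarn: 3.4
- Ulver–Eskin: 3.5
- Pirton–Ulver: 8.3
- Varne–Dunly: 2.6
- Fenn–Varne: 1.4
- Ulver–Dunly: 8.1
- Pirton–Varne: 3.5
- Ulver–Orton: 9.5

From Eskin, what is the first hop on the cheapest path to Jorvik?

Tarn

Candidate routes:
Eskin → Tarn → Jorvik: 2.6+0.8 = 3.4
Eskin → Ulver → Jorvik: 3.5+1.1 = 4.6
Eskin → Tarn → Ulver → Jorvik: 2.6+1.2+1.1 = 4.9
The minimum is 3.4 min via Eskin → Tarn → Jorvik.
So from Eskin the first move is to Tarn.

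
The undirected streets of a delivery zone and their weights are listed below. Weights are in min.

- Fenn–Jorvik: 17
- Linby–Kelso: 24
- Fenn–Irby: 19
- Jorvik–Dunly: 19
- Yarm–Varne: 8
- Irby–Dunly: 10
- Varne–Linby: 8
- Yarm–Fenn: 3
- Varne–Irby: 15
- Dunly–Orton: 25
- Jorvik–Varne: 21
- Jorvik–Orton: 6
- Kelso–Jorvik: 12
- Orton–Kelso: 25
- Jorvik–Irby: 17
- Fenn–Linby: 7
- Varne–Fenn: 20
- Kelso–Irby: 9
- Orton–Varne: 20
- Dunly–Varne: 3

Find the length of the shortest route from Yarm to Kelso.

Shortest distances from Yarm:
Yarm: 0
Fenn: 3  (via Yarm)
Varne: 8  (via Yarm)
Linby: 10  (via Fenn)
Dunly: 11  (via Varne)
Jorvik: 20  (via Fenn)
Irby: 21  (via Dunly)
Orton: 26  (via Jorvik)
Kelso: 30  (via Irby)
Shortest route: Yarm → Varne → Dunly → Irby → Kelso = 30 min.

30 min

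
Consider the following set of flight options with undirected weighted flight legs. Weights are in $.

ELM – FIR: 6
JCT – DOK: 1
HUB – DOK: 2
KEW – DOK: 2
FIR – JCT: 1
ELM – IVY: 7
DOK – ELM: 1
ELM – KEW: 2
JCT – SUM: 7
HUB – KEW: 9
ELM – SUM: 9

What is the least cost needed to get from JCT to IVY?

$9

Shortest distances from JCT:
JCT: 0
DOK: 1  (via JCT)
FIR: 1  (via JCT)
ELM: 2  (via DOK)
HUB: 3  (via DOK)
KEW: 3  (via DOK)
SUM: 7  (via JCT)
IVY: 9  (via ELM)
Shortest route: JCT–DOK–ELM–IVY = $9.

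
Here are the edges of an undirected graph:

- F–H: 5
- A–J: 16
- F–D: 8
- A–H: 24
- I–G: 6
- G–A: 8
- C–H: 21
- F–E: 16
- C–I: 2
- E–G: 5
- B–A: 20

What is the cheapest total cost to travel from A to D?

Settle nodes by increasing distance from A:
A: 0
G: 8  (via A)
E: 13  (via G)
I: 14  (via G)
C: 16  (via I)
J: 16  (via A)
B: 20  (via A)
H: 24  (via A)
F: 29  (via E)
D: 37  (via F)
Shortest route: A–G–E–F–D = 37.

37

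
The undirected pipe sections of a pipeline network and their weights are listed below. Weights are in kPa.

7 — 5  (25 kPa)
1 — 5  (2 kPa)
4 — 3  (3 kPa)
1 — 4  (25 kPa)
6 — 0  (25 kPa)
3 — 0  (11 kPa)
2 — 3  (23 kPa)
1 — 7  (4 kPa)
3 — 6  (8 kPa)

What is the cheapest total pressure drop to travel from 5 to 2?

53 kPa

Shortest distances from 5:
5: 0
1: 2  (via 5)
7: 6  (via 1)
4: 27  (via 1)
3: 30  (via 4)
6: 38  (via 3)
0: 41  (via 3)
2: 53  (via 3)
Shortest route: 5–1–4–3–2 = 53 kPa.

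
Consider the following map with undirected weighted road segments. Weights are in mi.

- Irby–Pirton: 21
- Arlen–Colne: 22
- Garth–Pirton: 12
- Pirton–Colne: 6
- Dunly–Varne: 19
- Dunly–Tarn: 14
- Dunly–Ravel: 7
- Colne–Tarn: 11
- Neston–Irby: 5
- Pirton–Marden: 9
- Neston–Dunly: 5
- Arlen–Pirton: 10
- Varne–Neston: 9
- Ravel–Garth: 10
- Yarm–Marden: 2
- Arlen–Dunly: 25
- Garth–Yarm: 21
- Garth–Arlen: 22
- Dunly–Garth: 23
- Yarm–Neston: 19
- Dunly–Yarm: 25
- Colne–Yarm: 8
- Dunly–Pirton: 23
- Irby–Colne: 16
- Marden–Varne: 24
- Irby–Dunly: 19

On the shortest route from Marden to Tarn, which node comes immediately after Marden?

Yarm

Enumerating some paths:
Marden–Yarm–Colne–Tarn: 2+8+11 = 21
Marden–Pirton–Colne–Tarn: 9+6+11 = 26
Cheapest is Marden–Yarm–Colne–Tarn at 21 mi.
So from Marden the first move is to Yarm.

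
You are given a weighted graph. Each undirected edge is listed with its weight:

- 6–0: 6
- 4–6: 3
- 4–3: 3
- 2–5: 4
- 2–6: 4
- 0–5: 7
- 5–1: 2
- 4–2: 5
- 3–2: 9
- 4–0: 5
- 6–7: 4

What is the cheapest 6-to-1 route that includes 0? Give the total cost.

15

Shortest 6→0: 6–0 = 6
Shortest 0→1: 0–5–1 = 9
Total via 0: 6 + 9 = 15.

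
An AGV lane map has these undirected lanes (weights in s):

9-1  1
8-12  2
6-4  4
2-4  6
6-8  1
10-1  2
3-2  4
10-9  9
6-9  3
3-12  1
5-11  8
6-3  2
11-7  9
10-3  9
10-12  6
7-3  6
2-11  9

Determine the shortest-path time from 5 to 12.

Enumerating some paths:
5 - 11 - 7 - 3 - 12: 8+9+6+1 = 24
5 - 11 - 2 - 3 - 6 - 8 - 12: 8+9+4+2+1+2 = 26
5 - 11 - 2 - 3 - 12: 8+9+4+1 = 22
The minimum is 22 s via 5 - 11 - 2 - 3 - 12.

22 s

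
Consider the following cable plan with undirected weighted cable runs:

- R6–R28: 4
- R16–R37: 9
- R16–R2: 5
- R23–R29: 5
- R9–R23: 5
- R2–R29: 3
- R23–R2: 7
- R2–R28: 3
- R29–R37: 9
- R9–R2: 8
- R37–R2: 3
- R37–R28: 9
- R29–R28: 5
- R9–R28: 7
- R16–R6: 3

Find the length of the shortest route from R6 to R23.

Shortest distances from R6:
R6: 0
R16: 3  (via R6)
R28: 4  (via R6)
R2: 7  (via R28)
R29: 9  (via R28)
R37: 10  (via R2)
R9: 11  (via R28)
R23: 14  (via R2)
Shortest route: R6–R28–R2–R23 = 14.

14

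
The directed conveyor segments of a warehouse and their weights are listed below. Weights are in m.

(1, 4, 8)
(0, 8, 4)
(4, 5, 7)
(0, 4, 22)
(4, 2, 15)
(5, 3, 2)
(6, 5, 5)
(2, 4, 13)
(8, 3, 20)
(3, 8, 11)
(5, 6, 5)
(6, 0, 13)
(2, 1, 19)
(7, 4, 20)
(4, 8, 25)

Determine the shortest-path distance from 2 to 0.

Running Dijkstra from 2:
2: 0
4: 13  (via 2)
1: 19  (via 2)
5: 20  (via 4)
3: 22  (via 5)
6: 25  (via 5)
8: 33  (via 3)
0: 38  (via 6)
Shortest route: 2 → 4 → 5 → 6 → 0 = 38 m.

38 m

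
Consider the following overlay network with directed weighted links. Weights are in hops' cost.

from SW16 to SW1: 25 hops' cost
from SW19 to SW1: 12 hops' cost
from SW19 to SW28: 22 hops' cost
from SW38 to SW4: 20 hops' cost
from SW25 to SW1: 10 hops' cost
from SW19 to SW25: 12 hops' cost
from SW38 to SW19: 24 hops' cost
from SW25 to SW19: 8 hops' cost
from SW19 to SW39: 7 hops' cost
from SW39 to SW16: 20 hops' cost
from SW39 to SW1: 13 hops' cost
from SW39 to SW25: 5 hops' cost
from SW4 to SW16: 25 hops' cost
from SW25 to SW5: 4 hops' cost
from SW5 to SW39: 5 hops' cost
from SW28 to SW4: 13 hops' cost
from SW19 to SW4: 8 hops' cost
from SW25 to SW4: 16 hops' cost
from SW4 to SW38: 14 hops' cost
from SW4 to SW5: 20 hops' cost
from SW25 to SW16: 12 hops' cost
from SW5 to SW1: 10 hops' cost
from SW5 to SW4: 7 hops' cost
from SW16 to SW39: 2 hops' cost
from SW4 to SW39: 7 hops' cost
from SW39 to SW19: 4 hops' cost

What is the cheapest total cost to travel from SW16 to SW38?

Shortest distances from SW16:
SW16: 0
SW39: 2  (via SW16)
SW19: 6  (via SW39)
SW25: 7  (via SW39)
SW5: 11  (via SW25)
SW4: 14  (via SW19)
SW1: 15  (via SW39)
SW28: 28  (via SW19)
SW38: 28  (via SW4)
Shortest route: SW16 → SW39 → SW19 → SW4 → SW38 = 28 hops' cost.

28 hops' cost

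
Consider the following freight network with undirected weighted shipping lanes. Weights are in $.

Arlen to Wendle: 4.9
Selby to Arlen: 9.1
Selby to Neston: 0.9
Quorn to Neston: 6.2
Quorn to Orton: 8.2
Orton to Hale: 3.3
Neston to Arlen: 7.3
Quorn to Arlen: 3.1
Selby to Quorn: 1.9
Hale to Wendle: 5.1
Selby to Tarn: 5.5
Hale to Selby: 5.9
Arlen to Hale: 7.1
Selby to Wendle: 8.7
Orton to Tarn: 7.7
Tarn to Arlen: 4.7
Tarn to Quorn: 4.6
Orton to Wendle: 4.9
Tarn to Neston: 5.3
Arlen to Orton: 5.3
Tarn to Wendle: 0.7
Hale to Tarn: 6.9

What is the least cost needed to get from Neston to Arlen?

$5.9

Shortest distances from Neston:
Neston: 0
Selby: 0.9  (via Neston)
Quorn: 2.8  (via Selby)
Tarn: 5.3  (via Neston)
Arlen: 5.9  (via Quorn)
Shortest route: Neston → Selby → Quorn → Arlen = $5.9.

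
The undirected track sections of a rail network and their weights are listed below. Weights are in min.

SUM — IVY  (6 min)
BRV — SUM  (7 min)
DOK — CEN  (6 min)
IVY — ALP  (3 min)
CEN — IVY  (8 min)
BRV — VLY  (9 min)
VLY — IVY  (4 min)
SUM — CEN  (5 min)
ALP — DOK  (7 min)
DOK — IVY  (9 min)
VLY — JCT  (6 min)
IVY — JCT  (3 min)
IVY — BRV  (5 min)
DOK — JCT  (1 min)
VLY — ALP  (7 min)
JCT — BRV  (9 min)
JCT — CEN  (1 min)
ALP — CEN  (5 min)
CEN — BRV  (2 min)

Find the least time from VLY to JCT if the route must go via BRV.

12 min

Shortest VLY→BRV: VLY → BRV = 9
Shortest BRV→JCT: BRV → CEN → JCT = 3
Total via BRV: 9 + 3 = 12 min.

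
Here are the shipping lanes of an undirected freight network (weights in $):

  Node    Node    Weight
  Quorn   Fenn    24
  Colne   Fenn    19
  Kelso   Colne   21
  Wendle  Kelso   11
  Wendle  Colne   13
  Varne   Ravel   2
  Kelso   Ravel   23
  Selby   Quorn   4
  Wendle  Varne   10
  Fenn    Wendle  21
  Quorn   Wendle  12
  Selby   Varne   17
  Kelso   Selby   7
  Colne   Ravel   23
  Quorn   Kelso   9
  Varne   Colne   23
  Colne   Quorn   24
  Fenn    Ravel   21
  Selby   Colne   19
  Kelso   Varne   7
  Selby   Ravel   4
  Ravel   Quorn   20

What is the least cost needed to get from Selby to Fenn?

Shortest distances from Selby:
Selby: 0
Ravel: 4  (via Selby)
Quorn: 4  (via Selby)
Varne: 6  (via Ravel)
Kelso: 7  (via Selby)
Wendle: 16  (via Quorn)
Colne: 19  (via Selby)
Fenn: 25  (via Ravel)
Shortest route: Selby–Ravel–Fenn = $25.

$25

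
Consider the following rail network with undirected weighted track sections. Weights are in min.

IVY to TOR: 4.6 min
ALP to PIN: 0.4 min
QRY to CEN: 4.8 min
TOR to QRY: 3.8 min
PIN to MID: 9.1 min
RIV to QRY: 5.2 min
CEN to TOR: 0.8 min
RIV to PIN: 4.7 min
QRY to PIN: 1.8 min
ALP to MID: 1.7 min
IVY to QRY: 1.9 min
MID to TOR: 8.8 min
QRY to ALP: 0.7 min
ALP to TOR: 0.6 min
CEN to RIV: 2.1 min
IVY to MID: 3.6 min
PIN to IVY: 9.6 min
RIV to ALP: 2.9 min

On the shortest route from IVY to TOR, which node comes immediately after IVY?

Compare a few routes:
IVY–QRY–ALP–TOR: 1.9+0.7+0.6 = 3.2
IVY–TOR: 4.6 = 4.6
IVY–QRY–PIN–ALP–TOR: 1.9+1.8+0.4+0.6 = 4.7
IVY–QRY–TOR: 1.9+3.8 = 5.7
The minimum is 3.2 min via IVY–QRY–ALP–TOR.
So from IVY the first move is to QRY.

QRY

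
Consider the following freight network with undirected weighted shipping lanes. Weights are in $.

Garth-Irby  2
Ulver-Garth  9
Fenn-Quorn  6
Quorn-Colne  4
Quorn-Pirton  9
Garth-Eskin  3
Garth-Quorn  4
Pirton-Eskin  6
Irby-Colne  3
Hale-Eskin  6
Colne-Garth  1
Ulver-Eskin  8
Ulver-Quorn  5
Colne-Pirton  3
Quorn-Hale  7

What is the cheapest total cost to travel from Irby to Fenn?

$12

Running Dijkstra from Irby:
Irby: 0
Garth: 2  (via Irby)
Colne: 3  (via Irby)
Eskin: 5  (via Garth)
Pirton: 6  (via Colne)
Quorn: 6  (via Garth)
Hale: 11  (via Eskin)
Ulver: 11  (via Garth)
Fenn: 12  (via Quorn)
Shortest route: Irby → Garth → Quorn → Fenn = $12.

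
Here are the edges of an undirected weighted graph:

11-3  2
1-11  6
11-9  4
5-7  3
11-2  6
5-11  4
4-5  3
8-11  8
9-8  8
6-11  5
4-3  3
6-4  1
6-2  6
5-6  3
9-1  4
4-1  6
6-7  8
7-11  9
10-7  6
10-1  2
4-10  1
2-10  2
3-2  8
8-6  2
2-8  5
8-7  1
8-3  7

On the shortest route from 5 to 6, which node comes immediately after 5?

6

Compare a few routes:
5 → 4 → 6: 3+1 = 4
5 → 6: 3 = 3
The minimum is 3 via 5 → 6.
So from 5 the first move is to 6.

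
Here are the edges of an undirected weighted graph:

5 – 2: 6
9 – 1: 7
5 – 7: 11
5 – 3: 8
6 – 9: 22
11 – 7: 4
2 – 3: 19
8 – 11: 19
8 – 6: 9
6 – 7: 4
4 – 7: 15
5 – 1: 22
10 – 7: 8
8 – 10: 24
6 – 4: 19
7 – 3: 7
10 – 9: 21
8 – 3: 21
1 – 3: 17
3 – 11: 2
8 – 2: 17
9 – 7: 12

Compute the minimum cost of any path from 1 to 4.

Shortest distances from 1:
1: 0
9: 7  (via 1)
3: 17  (via 1)
7: 19  (via 9)
11: 19  (via 3)
5: 22  (via 1)
6: 23  (via 7)
10: 27  (via 7)
2: 28  (via 5)
8: 32  (via 6)
4: 34  (via 7)
Shortest route: 1–9–7–4 = 34.

34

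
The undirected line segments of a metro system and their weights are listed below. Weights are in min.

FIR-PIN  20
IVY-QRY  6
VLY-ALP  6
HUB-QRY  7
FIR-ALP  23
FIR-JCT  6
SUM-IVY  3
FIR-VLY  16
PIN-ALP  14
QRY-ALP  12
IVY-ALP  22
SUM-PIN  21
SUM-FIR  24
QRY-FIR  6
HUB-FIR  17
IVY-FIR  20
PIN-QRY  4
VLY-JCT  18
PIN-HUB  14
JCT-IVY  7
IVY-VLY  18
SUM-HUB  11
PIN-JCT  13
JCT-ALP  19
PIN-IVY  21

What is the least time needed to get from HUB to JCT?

Running Dijkstra from HUB:
HUB: 0
QRY: 7  (via HUB)
SUM: 11  (via HUB)
PIN: 11  (via QRY)
FIR: 13  (via QRY)
IVY: 13  (via QRY)
ALP: 19  (via QRY)
JCT: 19  (via FIR)
Shortest route: HUB → QRY → FIR → JCT = 19 min.

19 min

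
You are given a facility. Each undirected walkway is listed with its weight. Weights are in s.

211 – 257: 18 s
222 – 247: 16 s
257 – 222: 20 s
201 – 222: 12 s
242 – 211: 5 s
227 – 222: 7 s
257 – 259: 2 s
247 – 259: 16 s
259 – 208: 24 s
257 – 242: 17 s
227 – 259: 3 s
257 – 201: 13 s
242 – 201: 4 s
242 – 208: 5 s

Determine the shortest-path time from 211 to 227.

23 s

Enumerating some paths:
211 - 257 - 259 - 227: 18+2+3 = 23
211 - 242 - 257 - 259 - 227: 5+17+2+3 = 27
The minimum is 23 s via 211 - 257 - 259 - 227.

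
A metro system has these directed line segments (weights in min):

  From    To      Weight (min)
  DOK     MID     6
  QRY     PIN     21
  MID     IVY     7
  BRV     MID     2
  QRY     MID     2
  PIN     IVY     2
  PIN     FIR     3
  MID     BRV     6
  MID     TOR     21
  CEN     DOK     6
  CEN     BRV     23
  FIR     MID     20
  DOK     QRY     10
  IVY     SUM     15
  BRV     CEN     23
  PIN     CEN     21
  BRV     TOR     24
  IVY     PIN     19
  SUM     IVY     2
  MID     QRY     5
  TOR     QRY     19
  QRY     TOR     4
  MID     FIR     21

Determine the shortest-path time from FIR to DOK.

Settle nodes by increasing distance from FIR:
FIR: 0
MID: 20  (via FIR)
QRY: 25  (via MID)
BRV: 26  (via MID)
IVY: 27  (via MID)
TOR: 29  (via QRY)
SUM: 42  (via IVY)
PIN: 46  (via QRY)
CEN: 49  (via BRV)
DOK: 55  (via CEN)
Shortest route: FIR–MID–BRV–CEN–DOK = 55 min.

55 min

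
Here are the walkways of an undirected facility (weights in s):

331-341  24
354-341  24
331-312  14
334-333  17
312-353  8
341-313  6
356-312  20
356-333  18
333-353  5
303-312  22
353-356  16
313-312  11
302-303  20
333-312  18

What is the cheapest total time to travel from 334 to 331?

44 s

Settle nodes by increasing distance from 334:
334: 0
333: 17  (via 334)
353: 22  (via 333)
312: 30  (via 353)
356: 35  (via 333)
313: 41  (via 312)
331: 44  (via 312)
Shortest route: 334–333–353–312–331 = 44 s.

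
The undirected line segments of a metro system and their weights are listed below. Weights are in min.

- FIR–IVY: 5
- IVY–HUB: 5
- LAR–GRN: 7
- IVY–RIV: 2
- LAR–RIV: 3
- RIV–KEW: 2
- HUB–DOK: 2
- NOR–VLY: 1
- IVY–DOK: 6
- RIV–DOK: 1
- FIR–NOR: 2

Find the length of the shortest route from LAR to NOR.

12 min

Enumerating some paths:
LAR–RIV–IVY–FIR–NOR: 3+2+5+2 = 12
LAR–RIV–DOK–HUB–IVY–FIR–NOR: 3+1+2+5+5+2 = 18
LAR–RIV–DOK–IVY–FIR–NOR: 3+1+6+5+2 = 17
Cheapest is LAR–RIV–IVY–FIR–NOR at 12 min.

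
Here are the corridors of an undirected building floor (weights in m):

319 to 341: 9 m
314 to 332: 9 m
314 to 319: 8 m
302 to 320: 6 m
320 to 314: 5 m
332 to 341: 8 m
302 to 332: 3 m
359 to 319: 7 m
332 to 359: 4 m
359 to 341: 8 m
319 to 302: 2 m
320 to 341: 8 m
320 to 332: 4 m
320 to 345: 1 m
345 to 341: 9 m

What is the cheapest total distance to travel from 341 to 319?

Candidate routes:
341–359–319: 8+7 = 15
341–332–302–319: 8+3+2 = 13
341–320–302–319: 8+6+2 = 16
341–319: 9 = 9
Cheapest is 341–319 at 9 m.

9 m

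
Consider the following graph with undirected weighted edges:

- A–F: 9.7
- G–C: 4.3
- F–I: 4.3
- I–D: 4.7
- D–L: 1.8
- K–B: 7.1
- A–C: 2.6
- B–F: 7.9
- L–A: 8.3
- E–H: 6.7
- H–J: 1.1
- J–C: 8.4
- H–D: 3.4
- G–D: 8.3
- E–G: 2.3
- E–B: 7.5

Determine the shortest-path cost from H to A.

12.1

Shortest distances from H:
H: 0
J: 1.1  (via H)
D: 3.4  (via H)
L: 5.2  (via D)
E: 6.7  (via H)
I: 8.1  (via D)
G: 9  (via E)
C: 9.5  (via J)
A: 12.1  (via C)
Shortest route: H–J–C–A = 12.1.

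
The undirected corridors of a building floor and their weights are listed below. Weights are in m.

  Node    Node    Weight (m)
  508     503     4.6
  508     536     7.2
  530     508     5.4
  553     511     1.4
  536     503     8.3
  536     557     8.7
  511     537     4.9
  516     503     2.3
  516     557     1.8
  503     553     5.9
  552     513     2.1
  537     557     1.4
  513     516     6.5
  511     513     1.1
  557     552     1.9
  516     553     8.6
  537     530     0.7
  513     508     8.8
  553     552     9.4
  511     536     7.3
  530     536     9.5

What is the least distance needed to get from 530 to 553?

7 m

Compare a few routes:
530 → 537 → 557 → 552 → 513 → 511 → 553: 0.7+1.4+1.9+2.1+1.1+1.4 = 8.6
530 → 537 → 511 → 553: 0.7+4.9+1.4 = 7
Cheapest is 530 → 537 → 511 → 553 at 7 m.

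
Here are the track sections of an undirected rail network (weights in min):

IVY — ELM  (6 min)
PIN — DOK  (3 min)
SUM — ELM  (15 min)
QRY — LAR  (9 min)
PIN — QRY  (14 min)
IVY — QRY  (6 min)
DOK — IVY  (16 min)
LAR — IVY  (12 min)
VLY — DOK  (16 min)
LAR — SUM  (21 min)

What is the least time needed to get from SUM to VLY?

Running Dijkstra from SUM:
SUM: 0
ELM: 15  (via SUM)
IVY: 21  (via ELM)
LAR: 21  (via SUM)
QRY: 27  (via IVY)
DOK: 37  (via IVY)
PIN: 40  (via DOK)
VLY: 53  (via DOK)
Shortest route: SUM → ELM → IVY → DOK → VLY = 53 min.

53 min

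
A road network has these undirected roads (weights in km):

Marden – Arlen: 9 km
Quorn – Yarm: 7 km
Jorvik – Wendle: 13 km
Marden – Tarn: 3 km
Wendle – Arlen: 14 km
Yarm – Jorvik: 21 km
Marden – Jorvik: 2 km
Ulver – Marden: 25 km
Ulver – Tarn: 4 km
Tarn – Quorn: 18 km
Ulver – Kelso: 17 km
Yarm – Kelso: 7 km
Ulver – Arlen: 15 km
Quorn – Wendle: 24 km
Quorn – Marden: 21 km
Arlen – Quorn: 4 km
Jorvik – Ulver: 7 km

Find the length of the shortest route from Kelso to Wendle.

32 km

Enumerating some paths:
Kelso - Yarm - Quorn - Arlen - Wendle: 7+7+4+14 = 32
Kelso - Ulver - Jorvik - Wendle: 17+7+13 = 37
The minimum is 32 km via Kelso - Yarm - Quorn - Arlen - Wendle.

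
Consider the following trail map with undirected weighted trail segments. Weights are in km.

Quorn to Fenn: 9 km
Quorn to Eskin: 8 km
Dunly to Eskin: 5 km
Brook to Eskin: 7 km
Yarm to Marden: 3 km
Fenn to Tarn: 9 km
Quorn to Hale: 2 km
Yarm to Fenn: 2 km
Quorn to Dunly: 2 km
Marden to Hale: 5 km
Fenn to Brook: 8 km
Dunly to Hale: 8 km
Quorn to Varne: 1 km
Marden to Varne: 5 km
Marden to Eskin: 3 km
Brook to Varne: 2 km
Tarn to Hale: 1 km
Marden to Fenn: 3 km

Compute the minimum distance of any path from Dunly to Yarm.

11 km

Enumerating some paths:
Dunly - Quorn - Fenn - Yarm: 2+9+2 = 13
Dunly - Quorn - Hale - Marden - Yarm: 2+2+5+3 = 12
Dunly - Quorn - Varne - Marden - Yarm: 2+1+5+3 = 11
Dunly - Quorn - Varne - Marden - Fenn - Yarm: 2+1+5+3+2 = 13
The minimum is 11 km via Dunly - Quorn - Varne - Marden - Yarm.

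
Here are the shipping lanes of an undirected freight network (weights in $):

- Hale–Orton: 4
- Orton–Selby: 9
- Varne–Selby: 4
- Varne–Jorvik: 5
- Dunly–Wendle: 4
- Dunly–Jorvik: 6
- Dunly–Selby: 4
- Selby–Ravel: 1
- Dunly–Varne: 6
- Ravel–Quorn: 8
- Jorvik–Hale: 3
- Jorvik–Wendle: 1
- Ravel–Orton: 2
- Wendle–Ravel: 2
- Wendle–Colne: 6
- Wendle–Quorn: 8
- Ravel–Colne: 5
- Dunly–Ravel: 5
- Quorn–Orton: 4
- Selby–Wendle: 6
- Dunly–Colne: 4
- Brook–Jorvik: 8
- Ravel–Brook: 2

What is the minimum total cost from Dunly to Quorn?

Settle nodes by increasing distance from Dunly:
Dunly: 0
Colne: 4  (via Dunly)
Wendle: 4  (via Dunly)
Selby: 4  (via Dunly)
Jorvik: 5  (via Wendle)
Ravel: 5  (via Dunly)
Varne: 6  (via Dunly)
Brook: 7  (via Ravel)
Orton: 7  (via Ravel)
Hale: 8  (via Jorvik)
Quorn: 11  (via Orton)
Shortest route: Dunly → Ravel → Orton → Quorn = $11.

$11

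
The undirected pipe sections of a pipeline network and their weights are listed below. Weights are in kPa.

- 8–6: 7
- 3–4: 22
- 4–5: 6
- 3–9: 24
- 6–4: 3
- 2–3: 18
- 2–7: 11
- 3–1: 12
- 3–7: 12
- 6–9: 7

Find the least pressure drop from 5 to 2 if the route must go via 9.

58 kPa

Best 5 to 9: 5–4–6–9 costing 16
Best 9 to 2: 9–3–2 costing 42
Total via 9: 16 + 42 = 58 kPa.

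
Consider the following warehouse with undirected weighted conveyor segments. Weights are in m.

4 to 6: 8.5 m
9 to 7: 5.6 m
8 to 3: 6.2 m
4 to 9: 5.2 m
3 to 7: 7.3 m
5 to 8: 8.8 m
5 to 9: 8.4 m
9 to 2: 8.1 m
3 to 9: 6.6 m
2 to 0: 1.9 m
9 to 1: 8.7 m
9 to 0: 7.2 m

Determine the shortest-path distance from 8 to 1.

Compare a few routes:
8 - 3 - 7 - 9 - 1: 6.2+7.3+5.6+8.7 = 27.8
8 - 5 - 9 - 1: 8.8+8.4+8.7 = 25.9
8 - 3 - 9 - 1: 6.2+6.6+8.7 = 21.5
The minimum is 21.5 m via 8 - 3 - 9 - 1.

21.5 m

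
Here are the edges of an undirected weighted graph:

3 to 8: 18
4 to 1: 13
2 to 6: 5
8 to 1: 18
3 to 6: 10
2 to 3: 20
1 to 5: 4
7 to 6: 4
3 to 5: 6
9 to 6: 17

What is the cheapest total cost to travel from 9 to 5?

33

Candidate routes:
9–6–2–3–5: 17+5+20+6 = 48
9–6–3–5: 17+10+6 = 33
9–6–2–3–8–1–5: 17+5+20+18+18+4 = 82
9–6–3–8–1–5: 17+10+18+18+4 = 67
Cheapest is 9–6–3–5 at 33.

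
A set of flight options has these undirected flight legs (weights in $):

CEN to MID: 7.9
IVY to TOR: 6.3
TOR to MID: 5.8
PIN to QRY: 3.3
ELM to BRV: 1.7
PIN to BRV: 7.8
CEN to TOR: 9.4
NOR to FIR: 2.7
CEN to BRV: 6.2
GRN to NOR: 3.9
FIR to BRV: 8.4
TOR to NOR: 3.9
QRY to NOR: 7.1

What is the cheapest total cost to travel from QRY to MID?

$16.8

Running Dijkstra from QRY:
QRY: 0
PIN: 3.3  (via QRY)
NOR: 7.1  (via QRY)
FIR: 9.8  (via NOR)
GRN: 11  (via NOR)
TOR: 11  (via NOR)
BRV: 11.1  (via PIN)
ELM: 12.8  (via BRV)
MID: 16.8  (via TOR)
Shortest route: QRY → NOR → TOR → MID = $16.8.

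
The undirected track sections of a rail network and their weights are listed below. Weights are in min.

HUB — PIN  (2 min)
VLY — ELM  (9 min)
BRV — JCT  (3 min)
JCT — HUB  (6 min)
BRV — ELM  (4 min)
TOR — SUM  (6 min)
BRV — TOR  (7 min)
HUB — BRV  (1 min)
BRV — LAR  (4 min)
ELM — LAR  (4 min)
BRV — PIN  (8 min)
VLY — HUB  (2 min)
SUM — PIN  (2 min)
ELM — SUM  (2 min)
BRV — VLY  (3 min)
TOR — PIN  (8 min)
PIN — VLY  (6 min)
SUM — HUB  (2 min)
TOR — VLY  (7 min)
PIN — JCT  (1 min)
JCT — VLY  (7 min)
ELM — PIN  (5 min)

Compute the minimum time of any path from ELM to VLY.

Enumerating some paths:
ELM - BRV - VLY: 4+3 = 7
ELM - SUM - HUB - VLY: 2+2+2 = 6
The minimum is 6 min via ELM - SUM - HUB - VLY.

6 min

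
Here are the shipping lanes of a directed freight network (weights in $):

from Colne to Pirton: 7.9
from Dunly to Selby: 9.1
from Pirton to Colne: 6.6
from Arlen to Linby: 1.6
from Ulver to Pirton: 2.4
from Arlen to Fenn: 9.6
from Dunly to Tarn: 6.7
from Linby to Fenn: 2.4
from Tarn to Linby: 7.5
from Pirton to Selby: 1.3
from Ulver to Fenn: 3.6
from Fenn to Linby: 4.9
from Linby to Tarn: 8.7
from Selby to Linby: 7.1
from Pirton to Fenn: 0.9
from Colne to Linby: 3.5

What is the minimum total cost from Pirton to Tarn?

$14.5

Compare a few routes:
Pirton → Selby → Linby → Tarn: 1.3+7.1+8.7 = 17.1
Pirton → Fenn → Linby → Tarn: 0.9+4.9+8.7 = 14.5
Cheapest is Pirton → Fenn → Linby → Tarn at $14.5.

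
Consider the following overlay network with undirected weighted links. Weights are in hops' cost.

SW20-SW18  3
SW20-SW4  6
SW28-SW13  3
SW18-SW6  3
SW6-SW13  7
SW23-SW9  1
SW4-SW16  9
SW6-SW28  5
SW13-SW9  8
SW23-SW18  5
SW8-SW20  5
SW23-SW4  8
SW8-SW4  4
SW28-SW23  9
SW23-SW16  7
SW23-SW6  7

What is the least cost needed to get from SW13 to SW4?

17 hops' cost

Compare a few routes:
SW13–SW9–SW23–SW4: 8+1+8 = 17
SW13–SW6–SW18–SW20–SW4: 7+3+3+6 = 19
SW13–SW28–SW6–SW18–SW20–SW4: 3+5+3+3+6 = 20
The minimum is 17 hops' cost via SW13–SW9–SW23–SW4.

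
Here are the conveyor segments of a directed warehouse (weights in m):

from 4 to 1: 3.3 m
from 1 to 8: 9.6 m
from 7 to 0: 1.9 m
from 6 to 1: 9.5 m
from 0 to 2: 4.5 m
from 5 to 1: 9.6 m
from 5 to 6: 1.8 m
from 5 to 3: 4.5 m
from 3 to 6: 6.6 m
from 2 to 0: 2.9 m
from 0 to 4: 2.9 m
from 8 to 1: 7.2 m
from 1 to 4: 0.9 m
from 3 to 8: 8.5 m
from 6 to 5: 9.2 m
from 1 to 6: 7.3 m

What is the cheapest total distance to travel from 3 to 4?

Compare a few routes:
3–6–1–4: 6.6+9.5+0.9 = 17
3–8–1–4: 8.5+7.2+0.9 = 16.6
Cheapest is 3–8–1–4 at 16.6 m.

16.6 m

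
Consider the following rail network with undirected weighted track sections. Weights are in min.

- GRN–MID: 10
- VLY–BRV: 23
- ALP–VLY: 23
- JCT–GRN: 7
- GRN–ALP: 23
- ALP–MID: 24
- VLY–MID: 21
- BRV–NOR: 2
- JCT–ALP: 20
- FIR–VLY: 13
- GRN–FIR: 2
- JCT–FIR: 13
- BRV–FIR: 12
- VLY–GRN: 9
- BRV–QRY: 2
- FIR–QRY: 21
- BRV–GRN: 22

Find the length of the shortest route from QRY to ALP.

Shortest distances from QRY:
QRY: 0
BRV: 2  (via QRY)
NOR: 4  (via BRV)
FIR: 14  (via BRV)
GRN: 16  (via FIR)
JCT: 23  (via GRN)
VLY: 25  (via BRV)
MID: 26  (via GRN)
ALP: 39  (via GRN)
Shortest route: QRY–BRV–FIR–GRN–ALP = 39 min.

39 min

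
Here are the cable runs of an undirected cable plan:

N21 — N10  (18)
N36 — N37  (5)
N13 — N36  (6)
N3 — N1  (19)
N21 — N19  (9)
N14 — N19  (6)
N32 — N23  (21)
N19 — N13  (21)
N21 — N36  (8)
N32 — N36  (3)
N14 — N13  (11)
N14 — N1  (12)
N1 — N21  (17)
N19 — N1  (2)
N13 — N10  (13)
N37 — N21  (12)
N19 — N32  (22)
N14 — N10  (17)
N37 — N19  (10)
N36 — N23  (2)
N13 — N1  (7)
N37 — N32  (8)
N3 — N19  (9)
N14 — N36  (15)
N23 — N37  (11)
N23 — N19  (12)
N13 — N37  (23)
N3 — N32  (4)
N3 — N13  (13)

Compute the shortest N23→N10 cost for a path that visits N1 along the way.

34

Best N23 to N1: N23–N19–N1 costing 14
Shortest N1→N10: N1–N13–N10 = 20
Total via N1: 14 + 20 = 34.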